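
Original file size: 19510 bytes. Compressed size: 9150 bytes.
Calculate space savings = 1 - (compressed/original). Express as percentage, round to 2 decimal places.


ratio = compressed/original = 9150/19510 = 0.46899
savings = 1 - ratio = 1 - 0.46899 = 0.53101
as a percentage: 0.53101 * 100 = 53.1%

Space savings = 1 - 9150/19510 = 53.1%


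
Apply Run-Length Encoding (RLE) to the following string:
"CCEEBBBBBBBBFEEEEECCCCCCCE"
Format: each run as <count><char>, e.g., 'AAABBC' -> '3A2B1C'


Scanning runs left to right:
  i=0: run of 'C' x 2 -> '2C'
  i=2: run of 'E' x 2 -> '2E'
  i=4: run of 'B' x 8 -> '8B'
  i=12: run of 'F' x 1 -> '1F'
  i=13: run of 'E' x 5 -> '5E'
  i=18: run of 'C' x 7 -> '7C'
  i=25: run of 'E' x 1 -> '1E'

RLE = 2C2E8B1F5E7C1E


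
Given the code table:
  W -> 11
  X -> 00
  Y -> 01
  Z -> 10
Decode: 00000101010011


Decoding:
00 -> X
00 -> X
01 -> Y
01 -> Y
01 -> Y
00 -> X
11 -> W


Result: XXYYYXW


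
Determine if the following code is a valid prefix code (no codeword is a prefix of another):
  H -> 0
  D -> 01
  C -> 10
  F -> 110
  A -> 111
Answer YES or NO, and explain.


Checking each pair (does one codeword prefix another?):
  H='0' vs D='01': prefix -- VIOLATION

NO -- this is NOT a valid prefix code. H (0) is a prefix of D (01).


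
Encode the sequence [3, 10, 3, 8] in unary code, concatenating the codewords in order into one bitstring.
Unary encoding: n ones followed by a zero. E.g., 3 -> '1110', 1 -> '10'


Encode each number as n ones followed by a terminating 0:
  3 -> 1110 (4 bits)
  10 -> 11111111110 (11 bits)
  3 -> 1110 (4 bits)
  8 -> 111111110 (9 bits)
Total length = 4 + 11 + 4 + 9 = 28 bits.

Unary([3, 10, 3, 8]) = 1110111111111101110111111110 (28 bits)


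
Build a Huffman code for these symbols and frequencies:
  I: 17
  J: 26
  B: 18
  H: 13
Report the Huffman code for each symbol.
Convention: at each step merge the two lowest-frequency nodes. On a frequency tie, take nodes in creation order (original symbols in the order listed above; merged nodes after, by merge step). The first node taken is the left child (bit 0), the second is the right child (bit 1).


Huffman tree construction:
Step 1: Merge H(13) + I(17) = 30
Step 2: Merge B(18) + J(26) = 44
Step 3: Merge (H+I)(30) + (B+J)(44) = 74
Read each symbol's code off the tree from the root (left child = 0, right child = 1).

Codes:
  I: 01 (length 2)
  J: 11 (length 2)
  B: 10 (length 2)
  H: 00 (length 2)
Average code length: 148/74 = 2.0000 bits/symbol


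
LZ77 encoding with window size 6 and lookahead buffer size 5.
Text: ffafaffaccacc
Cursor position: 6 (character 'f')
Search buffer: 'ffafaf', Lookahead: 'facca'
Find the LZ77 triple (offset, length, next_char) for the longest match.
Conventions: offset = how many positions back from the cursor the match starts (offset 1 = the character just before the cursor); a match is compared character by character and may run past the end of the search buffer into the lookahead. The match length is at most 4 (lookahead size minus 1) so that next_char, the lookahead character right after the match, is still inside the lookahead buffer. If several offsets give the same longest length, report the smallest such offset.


Try each offset into the search buffer:
  offset=1 (pos 5, char 'f'): match length 1
  offset=2 (pos 4, char 'a'): match length 0
  offset=3 (pos 3, char 'f'): match length 2
  offset=4 (pos 2, char 'a'): match length 0
  offset=5 (pos 1, char 'f'): match length 2
  offset=6 (pos 0, char 'f'): match length 1
Longest match has length 2, found at offsets 3, 5; take the smallest, offset 3.
next_char = character at position 6 + 2 = 8 -> 'c'

Best match: offset=3, length=2 (matching 'fa' starting at position 3)
LZ77 triple: (3, 2, 'c')


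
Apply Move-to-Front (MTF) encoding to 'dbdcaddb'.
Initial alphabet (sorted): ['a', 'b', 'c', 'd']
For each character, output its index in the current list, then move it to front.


MTF encoding:
'd': index 3 in ['a', 'b', 'c', 'd'] -> ['d', 'a', 'b', 'c']
'b': index 2 in ['d', 'a', 'b', 'c'] -> ['b', 'd', 'a', 'c']
'd': index 1 in ['b', 'd', 'a', 'c'] -> ['d', 'b', 'a', 'c']
'c': index 3 in ['d', 'b', 'a', 'c'] -> ['c', 'd', 'b', 'a']
'a': index 3 in ['c', 'd', 'b', 'a'] -> ['a', 'c', 'd', 'b']
'd': index 2 in ['a', 'c', 'd', 'b'] -> ['d', 'a', 'c', 'b']
'd': index 0 in ['d', 'a', 'c', 'b'] -> ['d', 'a', 'c', 'b']
'b': index 3 in ['d', 'a', 'c', 'b'] -> ['b', 'd', 'a', 'c']


Output: [3, 2, 1, 3, 3, 2, 0, 3]


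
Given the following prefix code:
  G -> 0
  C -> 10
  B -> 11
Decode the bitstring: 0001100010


Decoding step by step:
Bits 0 -> G
Bits 0 -> G
Bits 0 -> G
Bits 11 -> B
Bits 0 -> G
Bits 0 -> G
Bits 0 -> G
Bits 10 -> C


Decoded message: GGGBGGGC


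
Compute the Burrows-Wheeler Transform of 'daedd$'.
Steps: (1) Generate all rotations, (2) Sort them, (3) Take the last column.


Rotations (sorted):
  0: $daedd -> last char: d
  1: aedd$d -> last char: d
  2: d$daed -> last char: d
  3: daedd$ -> last char: $
  4: dd$dae -> last char: e
  5: edd$da -> last char: a


BWT = ddd$ea


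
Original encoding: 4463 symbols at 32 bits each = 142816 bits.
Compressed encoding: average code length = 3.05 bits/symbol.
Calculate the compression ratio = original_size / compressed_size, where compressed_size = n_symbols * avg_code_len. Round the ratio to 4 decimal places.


original_size = n_symbols * orig_bits = 4463 * 32 = 142816 bits
compressed_size = n_symbols * avg_code_len = 4463 * 3.05 = 13612.15 bits
ratio = original_size / compressed_size = 142816 / 13612.15 = 10.4918

Compression ratio = 10.4918


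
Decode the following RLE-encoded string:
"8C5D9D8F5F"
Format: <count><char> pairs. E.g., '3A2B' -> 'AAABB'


Expanding each <count><char> pair:
  8C -> 'CCCCCCCC'
  5D -> 'DDDDD'
  9D -> 'DDDDDDDDD'
  8F -> 'FFFFFFFF'
  5F -> 'FFFFF'

Decoded = CCCCCCCCDDDDDDDDDDDDDDFFFFFFFFFFFFF


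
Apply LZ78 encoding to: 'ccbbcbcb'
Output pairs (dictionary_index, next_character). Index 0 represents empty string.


LZ78 encoding steps:
Dictionary: {0: ''}
Step 1: w='' (idx 0), next='c' -> output (0, 'c'), add 'c' as idx 1
Step 2: w='c' (idx 1), next='b' -> output (1, 'b'), add 'cb' as idx 2
Step 3: w='' (idx 0), next='b' -> output (0, 'b'), add 'b' as idx 3
Step 4: w='cb' (idx 2), next='c' -> output (2, 'c'), add 'cbc' as idx 4
Step 5: w='b' (idx 3), end of input -> output (3, '')


Encoded: [(0, 'c'), (1, 'b'), (0, 'b'), (2, 'c'), (3, '')]


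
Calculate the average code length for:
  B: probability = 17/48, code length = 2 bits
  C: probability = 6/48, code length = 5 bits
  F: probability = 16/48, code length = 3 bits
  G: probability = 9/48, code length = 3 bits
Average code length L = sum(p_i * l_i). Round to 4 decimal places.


Weighted contributions p_i * l_i:
  B: (17/48) * 2 = 34/48
  C: (6/48) * 5 = 30/48
  F: (16/48) * 3 = 48/48
  G: (9/48) * 3 = 27/48
Sum = (34 + 30 + 48 + 27)/48 = 139/48

L = 139/48 = 2.8958 bits/symbol


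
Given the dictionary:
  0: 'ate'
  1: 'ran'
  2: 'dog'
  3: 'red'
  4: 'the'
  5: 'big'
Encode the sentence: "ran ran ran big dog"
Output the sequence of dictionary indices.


Look up each word in the dictionary:
  'ran' -> 1
  'ran' -> 1
  'ran' -> 1
  'big' -> 5
  'dog' -> 2

Encoded: [1, 1, 1, 5, 2]


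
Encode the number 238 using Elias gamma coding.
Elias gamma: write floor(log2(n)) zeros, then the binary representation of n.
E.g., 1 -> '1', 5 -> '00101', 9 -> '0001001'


num_bits = floor(log2(238)) + 1 = 8
leading_zeros = num_bits - 1 = 7
binary(238) = 11101110

Elias gamma(238) = '0000000' + '11101110' = 000000011101110 (15 bits)


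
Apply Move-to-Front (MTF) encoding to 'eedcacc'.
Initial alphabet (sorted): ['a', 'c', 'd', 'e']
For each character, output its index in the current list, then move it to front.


MTF encoding:
'e': index 3 in ['a', 'c', 'd', 'e'] -> ['e', 'a', 'c', 'd']
'e': index 0 in ['e', 'a', 'c', 'd'] -> ['e', 'a', 'c', 'd']
'd': index 3 in ['e', 'a', 'c', 'd'] -> ['d', 'e', 'a', 'c']
'c': index 3 in ['d', 'e', 'a', 'c'] -> ['c', 'd', 'e', 'a']
'a': index 3 in ['c', 'd', 'e', 'a'] -> ['a', 'c', 'd', 'e']
'c': index 1 in ['a', 'c', 'd', 'e'] -> ['c', 'a', 'd', 'e']
'c': index 0 in ['c', 'a', 'd', 'e'] -> ['c', 'a', 'd', 'e']


Output: [3, 0, 3, 3, 3, 1, 0]


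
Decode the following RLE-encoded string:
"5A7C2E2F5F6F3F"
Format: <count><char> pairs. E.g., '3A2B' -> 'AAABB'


Expanding each <count><char> pair:
  5A -> 'AAAAA'
  7C -> 'CCCCCCC'
  2E -> 'EE'
  2F -> 'FF'
  5F -> 'FFFFF'
  6F -> 'FFFFFF'
  3F -> 'FFF'

Decoded = AAAAACCCCCCCEEFFFFFFFFFFFFFFFF


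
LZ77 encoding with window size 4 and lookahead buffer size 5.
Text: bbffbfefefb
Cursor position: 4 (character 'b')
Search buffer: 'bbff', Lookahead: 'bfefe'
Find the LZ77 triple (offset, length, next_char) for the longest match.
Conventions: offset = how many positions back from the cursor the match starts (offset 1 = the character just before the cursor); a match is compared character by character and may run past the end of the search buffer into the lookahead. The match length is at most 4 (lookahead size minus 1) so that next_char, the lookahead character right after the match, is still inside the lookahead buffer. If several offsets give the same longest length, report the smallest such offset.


Try each offset into the search buffer:
  offset=1 (pos 3, char 'f'): match length 0
  offset=2 (pos 2, char 'f'): match length 0
  offset=3 (pos 1, char 'b'): match length 2
  offset=4 (pos 0, char 'b'): match length 1
Longest match has length 2 at offset 3.
next_char = character at position 4 + 2 = 6 -> 'e'

Best match: offset=3, length=2 (matching 'bf' starting at position 1)
LZ77 triple: (3, 2, 'e')


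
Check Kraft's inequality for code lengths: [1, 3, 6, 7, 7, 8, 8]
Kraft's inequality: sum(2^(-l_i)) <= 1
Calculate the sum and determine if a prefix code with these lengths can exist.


Sum = 2^(-1) + 2^(-3) + 2^(-6) + 2^(-7) + 2^(-7) + 2^(-8) + 2^(-8)
    = 0.5 + 0.125 + 0.015625 + 0.0078125 + 0.0078125 + 0.00390625 + 0.00390625
    = 170/256 = 0.6640625
Since 0.6640625 <= 1, Kraft's inequality IS satisfied.
A prefix code with these lengths CAN exist.

Kraft sum = 0.6640625. Satisfied.


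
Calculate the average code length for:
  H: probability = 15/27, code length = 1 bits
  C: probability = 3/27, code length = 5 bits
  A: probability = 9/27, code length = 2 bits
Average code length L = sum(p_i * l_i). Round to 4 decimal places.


Weighted contributions p_i * l_i:
  H: (15/27) * 1 = 15/27
  C: (3/27) * 5 = 15/27
  A: (9/27) * 2 = 18/27
Sum = (15 + 15 + 18)/27 = 48/27

L = 48/27 = 1.7778 bits/symbol


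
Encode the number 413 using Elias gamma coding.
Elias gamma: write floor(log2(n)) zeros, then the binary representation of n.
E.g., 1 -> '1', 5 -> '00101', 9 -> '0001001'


num_bits = floor(log2(413)) + 1 = 9
leading_zeros = num_bits - 1 = 8
binary(413) = 110011101

Elias gamma(413) = '00000000' + '110011101' = 00000000110011101 (17 bits)


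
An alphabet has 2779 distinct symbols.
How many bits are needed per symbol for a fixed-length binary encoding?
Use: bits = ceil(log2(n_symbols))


log2(2779) = 11.4404
Bracket: 2^11 = 2048 < 2779 <= 2^12 = 4096
So ceil(log2(2779)) = 12

bits = ceil(log2(2779)) = ceil(11.4404) = 12 bits


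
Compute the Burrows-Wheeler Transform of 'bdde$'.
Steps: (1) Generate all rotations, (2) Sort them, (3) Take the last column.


Rotations (sorted):
  0: $bdde -> last char: e
  1: bdde$ -> last char: $
  2: dde$b -> last char: b
  3: de$bd -> last char: d
  4: e$bdd -> last char: d


BWT = e$bdd


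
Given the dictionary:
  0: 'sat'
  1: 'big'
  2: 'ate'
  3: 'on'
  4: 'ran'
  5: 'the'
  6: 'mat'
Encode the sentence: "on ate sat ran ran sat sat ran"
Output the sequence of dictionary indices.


Look up each word in the dictionary:
  'on' -> 3
  'ate' -> 2
  'sat' -> 0
  'ran' -> 4
  'ran' -> 4
  'sat' -> 0
  'sat' -> 0
  'ran' -> 4

Encoded: [3, 2, 0, 4, 4, 0, 0, 4]


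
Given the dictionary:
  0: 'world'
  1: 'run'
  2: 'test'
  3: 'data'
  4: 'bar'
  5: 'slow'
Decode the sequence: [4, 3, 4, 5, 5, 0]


Look up each index in the dictionary:
  4 -> 'bar'
  3 -> 'data'
  4 -> 'bar'
  5 -> 'slow'
  5 -> 'slow'
  0 -> 'world'

Decoded: "bar data bar slow slow world"


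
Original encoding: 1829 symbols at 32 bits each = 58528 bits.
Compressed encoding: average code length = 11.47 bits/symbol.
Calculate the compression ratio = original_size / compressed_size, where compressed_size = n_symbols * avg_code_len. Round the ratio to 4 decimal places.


original_size = n_symbols * orig_bits = 1829 * 32 = 58528 bits
compressed_size = n_symbols * avg_code_len = 1829 * 11.47 = 20978.63 bits
ratio = original_size / compressed_size = 58528 / 20978.63 = 2.7899

Compression ratio = 2.7899


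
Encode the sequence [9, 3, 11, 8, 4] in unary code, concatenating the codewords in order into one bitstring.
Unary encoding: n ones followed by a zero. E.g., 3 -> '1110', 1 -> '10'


Encode each number as n ones followed by a terminating 0:
  9 -> 1111111110 (10 bits)
  3 -> 1110 (4 bits)
  11 -> 111111111110 (12 bits)
  8 -> 111111110 (9 bits)
  4 -> 11110 (5 bits)
Total length = 10 + 4 + 12 + 9 + 5 = 40 bits.

Unary([9, 3, 11, 8, 4]) = 1111111110111011111111111011111111011110 (40 bits)


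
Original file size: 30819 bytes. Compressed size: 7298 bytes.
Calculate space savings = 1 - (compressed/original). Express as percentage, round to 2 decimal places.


ratio = compressed/original = 7298/30819 = 0.236802
savings = 1 - ratio = 1 - 0.236802 = 0.763198
as a percentage: 0.763198 * 100 = 76.32%

Space savings = 1 - 7298/30819 = 76.32%


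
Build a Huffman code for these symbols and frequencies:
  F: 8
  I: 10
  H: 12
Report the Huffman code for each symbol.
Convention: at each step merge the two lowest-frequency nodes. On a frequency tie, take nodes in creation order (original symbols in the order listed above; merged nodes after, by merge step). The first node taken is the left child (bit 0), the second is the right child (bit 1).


Huffman tree construction:
Step 1: Merge F(8) + I(10) = 18
Step 2: Merge H(12) + (F+I)(18) = 30
Read each symbol's code off the tree from the root (left child = 0, right child = 1).

Codes:
  F: 10 (length 2)
  I: 11 (length 2)
  H: 0 (length 1)
Average code length: 48/30 = 1.6000 bits/symbol


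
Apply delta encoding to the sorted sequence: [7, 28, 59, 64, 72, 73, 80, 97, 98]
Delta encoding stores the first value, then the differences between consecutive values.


First value: 7
Deltas:
  28 - 7 = 21
  59 - 28 = 31
  64 - 59 = 5
  72 - 64 = 8
  73 - 72 = 1
  80 - 73 = 7
  97 - 80 = 17
  98 - 97 = 1


Delta encoded: [7, 21, 31, 5, 8, 1, 7, 17, 1]


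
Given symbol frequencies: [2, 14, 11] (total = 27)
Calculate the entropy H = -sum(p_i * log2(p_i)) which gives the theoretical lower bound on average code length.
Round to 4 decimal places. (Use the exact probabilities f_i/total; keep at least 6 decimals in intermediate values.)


Per-symbol terms -p_i * log2(p_i) with p_i = f_i/27:
  p = 2/27 = 0.074074: log2(p) = -3.754888, -p*log2(p) = 0.278140
  p = 14/27 = 0.518519: log2(p) = -0.947533, -p*log2(p) = 0.491313
  p = 11/27 = 0.407407: log2(p) = -1.295456, -p*log2(p) = 0.527778
H = 0.278140 + 0.491313 + 0.527778 = 1.297231

H = 1.2972 bits/symbol


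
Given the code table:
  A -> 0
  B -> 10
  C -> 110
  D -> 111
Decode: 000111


Decoding:
0 -> A
0 -> A
0 -> A
111 -> D


Result: AAAD


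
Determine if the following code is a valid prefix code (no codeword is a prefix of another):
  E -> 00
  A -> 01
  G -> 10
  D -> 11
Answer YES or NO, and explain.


Checking each pair (does one codeword prefix another?):
  E='00' vs A='01': no prefix
  E='00' vs G='10': no prefix
  E='00' vs D='11': no prefix
  A='01' vs E='00': no prefix
  A='01' vs G='10': no prefix
  A='01' vs D='11': no prefix
  G='10' vs E='00': no prefix
  G='10' vs A='01': no prefix
  G='10' vs D='11': no prefix
  D='11' vs E='00': no prefix
  D='11' vs A='01': no prefix
  D='11' vs G='10': no prefix
No violation found over all pairs.

YES -- this is a valid prefix code. No codeword is a prefix of any other codeword.


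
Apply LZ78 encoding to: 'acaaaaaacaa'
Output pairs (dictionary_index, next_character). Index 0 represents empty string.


LZ78 encoding steps:
Dictionary: {0: ''}
Step 1: w='' (idx 0), next='a' -> output (0, 'a'), add 'a' as idx 1
Step 2: w='' (idx 0), next='c' -> output (0, 'c'), add 'c' as idx 2
Step 3: w='a' (idx 1), next='a' -> output (1, 'a'), add 'aa' as idx 3
Step 4: w='aa' (idx 3), next='a' -> output (3, 'a'), add 'aaa' as idx 4
Step 5: w='a' (idx 1), next='c' -> output (1, 'c'), add 'ac' as idx 5
Step 6: w='aa' (idx 3), end of input -> output (3, '')


Encoded: [(0, 'a'), (0, 'c'), (1, 'a'), (3, 'a'), (1, 'c'), (3, '')]


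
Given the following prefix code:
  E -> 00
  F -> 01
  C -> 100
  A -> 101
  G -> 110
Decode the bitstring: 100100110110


Decoding step by step:
Bits 100 -> C
Bits 100 -> C
Bits 110 -> G
Bits 110 -> G


Decoded message: CCGG


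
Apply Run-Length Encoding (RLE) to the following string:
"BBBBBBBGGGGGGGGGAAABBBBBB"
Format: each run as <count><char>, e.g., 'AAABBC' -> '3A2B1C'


Scanning runs left to right:
  i=0: run of 'B' x 7 -> '7B'
  i=7: run of 'G' x 9 -> '9G'
  i=16: run of 'A' x 3 -> '3A'
  i=19: run of 'B' x 6 -> '6B'

RLE = 7B9G3A6B


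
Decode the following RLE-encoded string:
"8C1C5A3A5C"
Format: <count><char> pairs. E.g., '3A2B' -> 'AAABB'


Expanding each <count><char> pair:
  8C -> 'CCCCCCCC'
  1C -> 'C'
  5A -> 'AAAAA'
  3A -> 'AAA'
  5C -> 'CCCCC'

Decoded = CCCCCCCCCAAAAAAAACCCCC


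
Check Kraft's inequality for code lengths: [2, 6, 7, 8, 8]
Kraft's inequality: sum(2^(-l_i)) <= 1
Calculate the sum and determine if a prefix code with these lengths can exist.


Sum = 2^(-2) + 2^(-6) + 2^(-7) + 2^(-8) + 2^(-8)
    = 0.25 + 0.015625 + 0.0078125 + 0.00390625 + 0.00390625
    = 72/256 = 0.28125
Since 0.28125 <= 1, Kraft's inequality IS satisfied.
A prefix code with these lengths CAN exist.

Kraft sum = 0.28125. Satisfied.


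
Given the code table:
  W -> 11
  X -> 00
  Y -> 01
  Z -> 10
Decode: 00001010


Decoding:
00 -> X
00 -> X
10 -> Z
10 -> Z


Result: XXZZ


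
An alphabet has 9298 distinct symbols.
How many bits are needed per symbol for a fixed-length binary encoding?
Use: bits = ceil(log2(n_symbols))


log2(9298) = 13.1827
Bracket: 2^13 = 8192 < 9298 <= 2^14 = 16384
So ceil(log2(9298)) = 14

bits = ceil(log2(9298)) = ceil(13.1827) = 14 bits


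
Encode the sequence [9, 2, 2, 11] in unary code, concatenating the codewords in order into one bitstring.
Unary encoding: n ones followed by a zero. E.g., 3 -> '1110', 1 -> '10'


Encode each number as n ones followed by a terminating 0:
  9 -> 1111111110 (10 bits)
  2 -> 110 (3 bits)
  2 -> 110 (3 bits)
  11 -> 111111111110 (12 bits)
Total length = 10 + 3 + 3 + 12 = 28 bits.

Unary([9, 2, 2, 11]) = 1111111110110110111111111110 (28 bits)


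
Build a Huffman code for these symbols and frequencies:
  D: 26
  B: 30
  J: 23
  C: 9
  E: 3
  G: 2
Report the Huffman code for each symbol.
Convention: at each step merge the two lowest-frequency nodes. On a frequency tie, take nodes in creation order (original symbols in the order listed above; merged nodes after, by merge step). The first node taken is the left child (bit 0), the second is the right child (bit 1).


Huffman tree construction:
Step 1: Merge G(2) + E(3) = 5
Step 2: Merge (G+E)(5) + C(9) = 14
Step 3: Merge ((G+E)+C)(14) + J(23) = 37
Step 4: Merge D(26) + B(30) = 56
Step 5: Merge (((G+E)+C)+J)(37) + (D+B)(56) = 93
Read each symbol's code off the tree from the root (left child = 0, right child = 1).

Codes:
  D: 10 (length 2)
  B: 11 (length 2)
  J: 01 (length 2)
  C: 001 (length 3)
  E: 0001 (length 4)
  G: 0000 (length 4)
Average code length: 205/93 = 2.2043 bits/symbol


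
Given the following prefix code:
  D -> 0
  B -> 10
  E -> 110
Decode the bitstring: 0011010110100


Decoding step by step:
Bits 0 -> D
Bits 0 -> D
Bits 110 -> E
Bits 10 -> B
Bits 110 -> E
Bits 10 -> B
Bits 0 -> D


Decoded message: DDEBEBD


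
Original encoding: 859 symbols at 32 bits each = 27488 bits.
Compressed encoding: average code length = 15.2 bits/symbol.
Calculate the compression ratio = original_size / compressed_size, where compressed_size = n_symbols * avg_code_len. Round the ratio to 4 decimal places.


original_size = n_symbols * orig_bits = 859 * 32 = 27488 bits
compressed_size = n_symbols * avg_code_len = 859 * 15.2 = 13056.8 bits
ratio = original_size / compressed_size = 27488 / 13056.8 = 2.1053

Compression ratio = 2.1053


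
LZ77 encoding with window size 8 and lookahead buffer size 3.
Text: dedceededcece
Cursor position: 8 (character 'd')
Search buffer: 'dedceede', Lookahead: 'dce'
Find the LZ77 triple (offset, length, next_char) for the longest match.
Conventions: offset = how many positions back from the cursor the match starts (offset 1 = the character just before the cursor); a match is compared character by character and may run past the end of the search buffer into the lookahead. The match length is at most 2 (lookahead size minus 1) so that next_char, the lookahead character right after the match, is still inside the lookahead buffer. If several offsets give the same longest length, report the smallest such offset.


Try each offset into the search buffer:
  offset=1 (pos 7, char 'e'): match length 0
  offset=2 (pos 6, char 'd'): match length 1
  offset=3 (pos 5, char 'e'): match length 0
  offset=4 (pos 4, char 'e'): match length 0
  offset=5 (pos 3, char 'c'): match length 0
  offset=6 (pos 2, char 'd'): match length 2
  offset=7 (pos 1, char 'e'): match length 0
  offset=8 (pos 0, char 'd'): match length 1
Longest match has length 2 at offset 6.
next_char = character at position 8 + 2 = 10 -> 'e'

Best match: offset=6, length=2 (matching 'dc' starting at position 2)
LZ77 triple: (6, 2, 'e')


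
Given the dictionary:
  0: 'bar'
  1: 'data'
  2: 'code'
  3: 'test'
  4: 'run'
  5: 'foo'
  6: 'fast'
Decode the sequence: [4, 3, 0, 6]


Look up each index in the dictionary:
  4 -> 'run'
  3 -> 'test'
  0 -> 'bar'
  6 -> 'fast'

Decoded: "run test bar fast"


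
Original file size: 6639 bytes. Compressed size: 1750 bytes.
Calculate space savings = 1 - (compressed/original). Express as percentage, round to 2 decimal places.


ratio = compressed/original = 1750/6639 = 0.263594
savings = 1 - ratio = 1 - 0.263594 = 0.736406
as a percentage: 0.736406 * 100 = 73.64%

Space savings = 1 - 1750/6639 = 73.64%


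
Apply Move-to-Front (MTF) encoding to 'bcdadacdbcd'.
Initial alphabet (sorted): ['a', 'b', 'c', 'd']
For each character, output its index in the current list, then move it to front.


MTF encoding:
'b': index 1 in ['a', 'b', 'c', 'd'] -> ['b', 'a', 'c', 'd']
'c': index 2 in ['b', 'a', 'c', 'd'] -> ['c', 'b', 'a', 'd']
'd': index 3 in ['c', 'b', 'a', 'd'] -> ['d', 'c', 'b', 'a']
'a': index 3 in ['d', 'c', 'b', 'a'] -> ['a', 'd', 'c', 'b']
'd': index 1 in ['a', 'd', 'c', 'b'] -> ['d', 'a', 'c', 'b']
'a': index 1 in ['d', 'a', 'c', 'b'] -> ['a', 'd', 'c', 'b']
'c': index 2 in ['a', 'd', 'c', 'b'] -> ['c', 'a', 'd', 'b']
'd': index 2 in ['c', 'a', 'd', 'b'] -> ['d', 'c', 'a', 'b']
'b': index 3 in ['d', 'c', 'a', 'b'] -> ['b', 'd', 'c', 'a']
'c': index 2 in ['b', 'd', 'c', 'a'] -> ['c', 'b', 'd', 'a']
'd': index 2 in ['c', 'b', 'd', 'a'] -> ['d', 'c', 'b', 'a']


Output: [1, 2, 3, 3, 1, 1, 2, 2, 3, 2, 2]


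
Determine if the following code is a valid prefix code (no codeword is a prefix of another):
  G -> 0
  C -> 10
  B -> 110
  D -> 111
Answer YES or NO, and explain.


Checking each pair (does one codeword prefix another?):
  G='0' vs C='10': no prefix
  G='0' vs B='110': no prefix
  G='0' vs D='111': no prefix
  C='10' vs G='0': no prefix
  C='10' vs B='110': no prefix
  C='10' vs D='111': no prefix
  B='110' vs G='0': no prefix
  B='110' vs C='10': no prefix
  B='110' vs D='111': no prefix
  D='111' vs G='0': no prefix
  D='111' vs C='10': no prefix
  D='111' vs B='110': no prefix
No violation found over all pairs.

YES -- this is a valid prefix code. No codeword is a prefix of any other codeword.


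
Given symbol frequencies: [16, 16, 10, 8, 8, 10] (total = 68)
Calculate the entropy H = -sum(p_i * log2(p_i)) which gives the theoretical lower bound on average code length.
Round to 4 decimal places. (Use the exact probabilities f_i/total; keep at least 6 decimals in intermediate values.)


Per-symbol terms -p_i * log2(p_i) with p_i = f_i/68:
  p = 16/68 = 0.235294: log2(p) = -2.087463, -p*log2(p) = 0.491168
  p = 16/68 = 0.235294: log2(p) = -2.087463, -p*log2(p) = 0.491168
  p = 10/68 = 0.147059: log2(p) = -2.765535, -p*log2(p) = 0.406696
  p = 8/68 = 0.117647: log2(p) = -3.087463, -p*log2(p) = 0.363231
  p = 8/68 = 0.117647: log2(p) = -3.087463, -p*log2(p) = 0.363231
  p = 10/68 = 0.147059: log2(p) = -2.765535, -p*log2(p) = 0.406696
H = 0.491168 + 0.491168 + 0.406696 + 0.363231 + 0.363231 + 0.406696 = 2.522190

H = 2.5222 bits/symbol


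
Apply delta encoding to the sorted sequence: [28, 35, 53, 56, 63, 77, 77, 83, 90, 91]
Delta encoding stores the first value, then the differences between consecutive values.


First value: 28
Deltas:
  35 - 28 = 7
  53 - 35 = 18
  56 - 53 = 3
  63 - 56 = 7
  77 - 63 = 14
  77 - 77 = 0
  83 - 77 = 6
  90 - 83 = 7
  91 - 90 = 1


Delta encoded: [28, 7, 18, 3, 7, 14, 0, 6, 7, 1]


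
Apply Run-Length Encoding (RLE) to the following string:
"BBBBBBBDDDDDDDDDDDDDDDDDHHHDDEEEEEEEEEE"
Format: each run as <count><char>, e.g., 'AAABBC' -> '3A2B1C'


Scanning runs left to right:
  i=0: run of 'B' x 7 -> '7B'
  i=7: run of 'D' x 17 -> '17D'
  i=24: run of 'H' x 3 -> '3H'
  i=27: run of 'D' x 2 -> '2D'
  i=29: run of 'E' x 10 -> '10E'

RLE = 7B17D3H2D10E


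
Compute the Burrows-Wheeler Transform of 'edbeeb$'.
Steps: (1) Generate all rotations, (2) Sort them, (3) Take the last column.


Rotations (sorted):
  0: $edbeeb -> last char: b
  1: b$edbee -> last char: e
  2: beeb$ed -> last char: d
  3: dbeeb$e -> last char: e
  4: eb$edbe -> last char: e
  5: edbeeb$ -> last char: $
  6: eeb$edb -> last char: b


BWT = bedee$b


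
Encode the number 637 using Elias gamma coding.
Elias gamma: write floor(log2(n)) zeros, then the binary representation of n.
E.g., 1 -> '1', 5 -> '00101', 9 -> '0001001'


num_bits = floor(log2(637)) + 1 = 10
leading_zeros = num_bits - 1 = 9
binary(637) = 1001111101

Elias gamma(637) = '000000000' + '1001111101' = 0000000001001111101 (19 bits)


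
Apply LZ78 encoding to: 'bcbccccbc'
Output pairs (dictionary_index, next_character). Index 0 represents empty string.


LZ78 encoding steps:
Dictionary: {0: ''}
Step 1: w='' (idx 0), next='b' -> output (0, 'b'), add 'b' as idx 1
Step 2: w='' (idx 0), next='c' -> output (0, 'c'), add 'c' as idx 2
Step 3: w='b' (idx 1), next='c' -> output (1, 'c'), add 'bc' as idx 3
Step 4: w='c' (idx 2), next='c' -> output (2, 'c'), add 'cc' as idx 4
Step 5: w='c' (idx 2), next='b' -> output (2, 'b'), add 'cb' as idx 5
Step 6: w='c' (idx 2), end of input -> output (2, '')


Encoded: [(0, 'b'), (0, 'c'), (1, 'c'), (2, 'c'), (2, 'b'), (2, '')]


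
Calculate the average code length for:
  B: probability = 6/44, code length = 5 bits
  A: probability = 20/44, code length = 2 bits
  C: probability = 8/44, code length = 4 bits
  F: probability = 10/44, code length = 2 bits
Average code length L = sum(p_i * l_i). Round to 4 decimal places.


Weighted contributions p_i * l_i:
  B: (6/44) * 5 = 30/44
  A: (20/44) * 2 = 40/44
  C: (8/44) * 4 = 32/44
  F: (10/44) * 2 = 20/44
Sum = (30 + 40 + 32 + 20)/44 = 122/44

L = 122/44 = 2.7727 bits/symbol


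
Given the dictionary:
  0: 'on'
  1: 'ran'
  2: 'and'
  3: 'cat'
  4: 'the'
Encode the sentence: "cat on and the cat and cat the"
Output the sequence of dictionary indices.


Look up each word in the dictionary:
  'cat' -> 3
  'on' -> 0
  'and' -> 2
  'the' -> 4
  'cat' -> 3
  'and' -> 2
  'cat' -> 3
  'the' -> 4

Encoded: [3, 0, 2, 4, 3, 2, 3, 4]


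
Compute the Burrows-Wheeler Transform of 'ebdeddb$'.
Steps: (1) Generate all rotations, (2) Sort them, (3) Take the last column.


Rotations (sorted):
  0: $ebdeddb -> last char: b
  1: b$ebdedd -> last char: d
  2: bdeddb$e -> last char: e
  3: db$ebded -> last char: d
  4: ddb$ebde -> last char: e
  5: deddb$eb -> last char: b
  6: ebdeddb$ -> last char: $
  7: eddb$ebd -> last char: d


BWT = bdedeb$d


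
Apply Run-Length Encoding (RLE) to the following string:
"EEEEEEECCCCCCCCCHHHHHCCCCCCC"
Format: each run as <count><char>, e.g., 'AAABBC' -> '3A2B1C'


Scanning runs left to right:
  i=0: run of 'E' x 7 -> '7E'
  i=7: run of 'C' x 9 -> '9C'
  i=16: run of 'H' x 5 -> '5H'
  i=21: run of 'C' x 7 -> '7C'

RLE = 7E9C5H7C


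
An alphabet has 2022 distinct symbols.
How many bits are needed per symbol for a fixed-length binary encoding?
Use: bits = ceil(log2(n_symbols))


log2(2022) = 10.9816
Bracket: 2^10 = 1024 < 2022 <= 2^11 = 2048
So ceil(log2(2022)) = 11

bits = ceil(log2(2022)) = ceil(10.9816) = 11 bits


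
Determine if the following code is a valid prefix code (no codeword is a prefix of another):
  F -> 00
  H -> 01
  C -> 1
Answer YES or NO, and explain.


Checking each pair (does one codeword prefix another?):
  F='00' vs H='01': no prefix
  F='00' vs C='1': no prefix
  H='01' vs F='00': no prefix
  H='01' vs C='1': no prefix
  C='1' vs F='00': no prefix
  C='1' vs H='01': no prefix
No violation found over all pairs.

YES -- this is a valid prefix code. No codeword is a prefix of any other codeword.


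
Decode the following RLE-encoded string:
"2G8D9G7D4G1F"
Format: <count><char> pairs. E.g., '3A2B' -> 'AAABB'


Expanding each <count><char> pair:
  2G -> 'GG'
  8D -> 'DDDDDDDD'
  9G -> 'GGGGGGGGG'
  7D -> 'DDDDDDD'
  4G -> 'GGGG'
  1F -> 'F'

Decoded = GGDDDDDDDDGGGGGGGGGDDDDDDDGGGGF


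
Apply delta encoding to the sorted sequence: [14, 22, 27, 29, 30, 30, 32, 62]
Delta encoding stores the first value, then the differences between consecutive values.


First value: 14
Deltas:
  22 - 14 = 8
  27 - 22 = 5
  29 - 27 = 2
  30 - 29 = 1
  30 - 30 = 0
  32 - 30 = 2
  62 - 32 = 30


Delta encoded: [14, 8, 5, 2, 1, 0, 2, 30]


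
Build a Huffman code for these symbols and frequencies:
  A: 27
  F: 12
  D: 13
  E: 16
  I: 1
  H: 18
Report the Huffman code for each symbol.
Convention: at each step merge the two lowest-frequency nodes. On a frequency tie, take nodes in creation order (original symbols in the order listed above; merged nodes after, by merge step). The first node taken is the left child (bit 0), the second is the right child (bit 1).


Huffman tree construction:
Step 1: Merge I(1) + F(12) = 13
Step 2: Merge D(13) + (I+F)(13) = 26
Step 3: Merge E(16) + H(18) = 34
Step 4: Merge (D+(I+F))(26) + A(27) = 53
Step 5: Merge (E+H)(34) + ((D+(I+F))+A)(53) = 87
Read each symbol's code off the tree from the root (left child = 0, right child = 1).

Codes:
  A: 11 (length 2)
  F: 1011 (length 4)
  D: 100 (length 3)
  E: 00 (length 2)
  I: 1010 (length 4)
  H: 01 (length 2)
Average code length: 213/87 = 2.4483 bits/symbol


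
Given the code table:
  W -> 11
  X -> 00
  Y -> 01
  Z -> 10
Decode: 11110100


Decoding:
11 -> W
11 -> W
01 -> Y
00 -> X


Result: WWYX


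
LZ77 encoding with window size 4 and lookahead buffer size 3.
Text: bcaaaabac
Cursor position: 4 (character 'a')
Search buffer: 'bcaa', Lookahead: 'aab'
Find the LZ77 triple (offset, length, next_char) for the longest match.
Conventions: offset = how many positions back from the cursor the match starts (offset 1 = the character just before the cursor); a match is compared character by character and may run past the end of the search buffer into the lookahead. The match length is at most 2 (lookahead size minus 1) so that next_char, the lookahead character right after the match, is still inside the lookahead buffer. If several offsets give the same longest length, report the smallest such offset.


Try each offset into the search buffer:
  offset=1 (pos 3, char 'a'): match length 2
  offset=2 (pos 2, char 'a'): match length 2
  offset=3 (pos 1, char 'c'): match length 0
  offset=4 (pos 0, char 'b'): match length 0
Longest match has length 2, found at offsets 1, 2; take the smallest, offset 1.
next_char = character at position 4 + 2 = 6 -> 'b'

Best match: offset=1, length=2 (matching 'aa' starting at position 3)
LZ77 triple: (1, 2, 'b')


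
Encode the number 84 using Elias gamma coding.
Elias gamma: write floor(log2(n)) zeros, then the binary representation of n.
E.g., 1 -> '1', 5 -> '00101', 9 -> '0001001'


num_bits = floor(log2(84)) + 1 = 7
leading_zeros = num_bits - 1 = 6
binary(84) = 1010100

Elias gamma(84) = '000000' + '1010100' = 0000001010100 (13 bits)


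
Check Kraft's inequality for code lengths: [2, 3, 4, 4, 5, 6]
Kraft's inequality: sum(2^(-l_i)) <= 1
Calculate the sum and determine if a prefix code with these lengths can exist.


Sum = 2^(-2) + 2^(-3) + 2^(-4) + 2^(-4) + 2^(-5) + 2^(-6)
    = 0.25 + 0.125 + 0.0625 + 0.0625 + 0.03125 + 0.015625
    = 35/64 = 0.546875
Since 0.546875 <= 1, Kraft's inequality IS satisfied.
A prefix code with these lengths CAN exist.

Kraft sum = 0.546875. Satisfied.


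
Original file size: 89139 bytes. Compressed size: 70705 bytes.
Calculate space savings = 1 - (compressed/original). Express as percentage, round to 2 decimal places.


ratio = compressed/original = 70705/89139 = 0.793199
savings = 1 - ratio = 1 - 0.793199 = 0.206801
as a percentage: 0.206801 * 100 = 20.68%

Space savings = 1 - 70705/89139 = 20.68%


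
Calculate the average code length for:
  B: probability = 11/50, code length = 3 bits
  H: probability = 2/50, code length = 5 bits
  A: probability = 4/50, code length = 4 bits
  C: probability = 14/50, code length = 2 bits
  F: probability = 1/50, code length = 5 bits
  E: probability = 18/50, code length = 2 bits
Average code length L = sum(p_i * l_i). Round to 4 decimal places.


Weighted contributions p_i * l_i:
  B: (11/50) * 3 = 33/50
  H: (2/50) * 5 = 10/50
  A: (4/50) * 4 = 16/50
  C: (14/50) * 2 = 28/50
  F: (1/50) * 5 = 5/50
  E: (18/50) * 2 = 36/50
Sum = (33 + 10 + 16 + 28 + 5 + 36)/50 = 128/50

L = 128/50 = 2.5600 bits/symbol


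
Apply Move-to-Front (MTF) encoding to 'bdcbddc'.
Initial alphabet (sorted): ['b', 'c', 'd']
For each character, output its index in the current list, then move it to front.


MTF encoding:
'b': index 0 in ['b', 'c', 'd'] -> ['b', 'c', 'd']
'd': index 2 in ['b', 'c', 'd'] -> ['d', 'b', 'c']
'c': index 2 in ['d', 'b', 'c'] -> ['c', 'd', 'b']
'b': index 2 in ['c', 'd', 'b'] -> ['b', 'c', 'd']
'd': index 2 in ['b', 'c', 'd'] -> ['d', 'b', 'c']
'd': index 0 in ['d', 'b', 'c'] -> ['d', 'b', 'c']
'c': index 2 in ['d', 'b', 'c'] -> ['c', 'd', 'b']


Output: [0, 2, 2, 2, 2, 0, 2]


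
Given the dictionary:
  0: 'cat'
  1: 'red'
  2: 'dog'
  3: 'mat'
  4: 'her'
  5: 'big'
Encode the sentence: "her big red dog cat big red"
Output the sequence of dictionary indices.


Look up each word in the dictionary:
  'her' -> 4
  'big' -> 5
  'red' -> 1
  'dog' -> 2
  'cat' -> 0
  'big' -> 5
  'red' -> 1

Encoded: [4, 5, 1, 2, 0, 5, 1]


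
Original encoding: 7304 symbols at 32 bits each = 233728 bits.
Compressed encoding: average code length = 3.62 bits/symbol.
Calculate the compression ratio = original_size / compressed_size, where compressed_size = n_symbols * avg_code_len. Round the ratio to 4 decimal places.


original_size = n_symbols * orig_bits = 7304 * 32 = 233728 bits
compressed_size = n_symbols * avg_code_len = 7304 * 3.62 = 26440.48 bits
ratio = original_size / compressed_size = 233728 / 26440.48 = 8.8398

Compression ratio = 8.8398


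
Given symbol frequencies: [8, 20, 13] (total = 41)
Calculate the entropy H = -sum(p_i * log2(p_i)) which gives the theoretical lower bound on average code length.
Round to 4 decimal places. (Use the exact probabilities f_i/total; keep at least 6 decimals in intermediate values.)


Per-symbol terms -p_i * log2(p_i) with p_i = f_i/41:
  p = 8/41 = 0.195122: log2(p) = -2.357552, -p*log2(p) = 0.460010
  p = 20/41 = 0.487805: log2(p) = -1.035624, -p*log2(p) = 0.505182
  p = 13/41 = 0.317073: log2(p) = -1.657112, -p*log2(p) = 0.525426
H = 0.460010 + 0.505182 + 0.525426 = 1.490618

H = 1.4906 bits/symbol


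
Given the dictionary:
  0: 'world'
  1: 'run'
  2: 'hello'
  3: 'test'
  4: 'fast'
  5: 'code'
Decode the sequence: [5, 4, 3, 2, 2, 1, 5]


Look up each index in the dictionary:
  5 -> 'code'
  4 -> 'fast'
  3 -> 'test'
  2 -> 'hello'
  2 -> 'hello'
  1 -> 'run'
  5 -> 'code'

Decoded: "code fast test hello hello run code"


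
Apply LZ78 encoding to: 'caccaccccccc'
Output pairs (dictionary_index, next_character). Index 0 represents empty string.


LZ78 encoding steps:
Dictionary: {0: ''}
Step 1: w='' (idx 0), next='c' -> output (0, 'c'), add 'c' as idx 1
Step 2: w='' (idx 0), next='a' -> output (0, 'a'), add 'a' as idx 2
Step 3: w='c' (idx 1), next='c' -> output (1, 'c'), add 'cc' as idx 3
Step 4: w='a' (idx 2), next='c' -> output (2, 'c'), add 'ac' as idx 4
Step 5: w='cc' (idx 3), next='c' -> output (3, 'c'), add 'ccc' as idx 5
Step 6: w='ccc' (idx 5), end of input -> output (5, '')


Encoded: [(0, 'c'), (0, 'a'), (1, 'c'), (2, 'c'), (3, 'c'), (5, '')]


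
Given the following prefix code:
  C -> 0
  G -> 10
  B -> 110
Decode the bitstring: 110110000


Decoding step by step:
Bits 110 -> B
Bits 110 -> B
Bits 0 -> C
Bits 0 -> C
Bits 0 -> C


Decoded message: BBCCC


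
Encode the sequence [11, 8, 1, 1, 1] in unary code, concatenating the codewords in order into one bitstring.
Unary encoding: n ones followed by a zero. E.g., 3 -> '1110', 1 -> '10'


Encode each number as n ones followed by a terminating 0:
  11 -> 111111111110 (12 bits)
  8 -> 111111110 (9 bits)
  1 -> 10 (2 bits)
  1 -> 10 (2 bits)
  1 -> 10 (2 bits)
Total length = 12 + 9 + 2 + 2 + 2 = 27 bits.

Unary([11, 8, 1, 1, 1]) = 111111111110111111110101010 (27 bits)


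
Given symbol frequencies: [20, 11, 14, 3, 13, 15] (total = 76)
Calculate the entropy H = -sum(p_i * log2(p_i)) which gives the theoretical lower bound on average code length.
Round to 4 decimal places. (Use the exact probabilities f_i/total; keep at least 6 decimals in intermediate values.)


Per-symbol terms -p_i * log2(p_i) with p_i = f_i/76:
  p = 20/76 = 0.263158: log2(p) = -1.925999, -p*log2(p) = 0.506842
  p = 11/76 = 0.144737: log2(p) = -2.788496, -p*log2(p) = 0.403598
  p = 14/76 = 0.184211: log2(p) = -2.440573, -p*log2(p) = 0.449579
  p = 3/76 = 0.039474: log2(p) = -4.662965, -p*log2(p) = 0.184064
  p = 13/76 = 0.171053: log2(p) = -2.547488, -p*log2(p) = 0.435754
  p = 15/76 = 0.197368: log2(p) = -2.341037, -p*log2(p) = 0.462047
H = 0.506842 + 0.403598 + 0.449579 + 0.184064 + 0.435754 + 0.462047 = 2.441884

H = 2.4419 bits/symbol


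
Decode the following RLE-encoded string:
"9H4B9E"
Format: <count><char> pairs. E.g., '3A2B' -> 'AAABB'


Expanding each <count><char> pair:
  9H -> 'HHHHHHHHH'
  4B -> 'BBBB'
  9E -> 'EEEEEEEEE'

Decoded = HHHHHHHHHBBBBEEEEEEEEE


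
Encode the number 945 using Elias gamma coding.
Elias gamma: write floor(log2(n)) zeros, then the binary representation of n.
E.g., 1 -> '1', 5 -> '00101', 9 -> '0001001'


num_bits = floor(log2(945)) + 1 = 10
leading_zeros = num_bits - 1 = 9
binary(945) = 1110110001

Elias gamma(945) = '000000000' + '1110110001' = 0000000001110110001 (19 bits)


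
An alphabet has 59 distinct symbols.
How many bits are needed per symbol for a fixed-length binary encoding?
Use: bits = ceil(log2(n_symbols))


log2(59) = 5.8826
Bracket: 2^5 = 32 < 59 <= 2^6 = 64
So ceil(log2(59)) = 6

bits = ceil(log2(59)) = ceil(5.8826) = 6 bits


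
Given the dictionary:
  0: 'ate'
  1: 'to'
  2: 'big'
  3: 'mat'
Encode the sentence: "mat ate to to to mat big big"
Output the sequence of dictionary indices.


Look up each word in the dictionary:
  'mat' -> 3
  'ate' -> 0
  'to' -> 1
  'to' -> 1
  'to' -> 1
  'mat' -> 3
  'big' -> 2
  'big' -> 2

Encoded: [3, 0, 1, 1, 1, 3, 2, 2]
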